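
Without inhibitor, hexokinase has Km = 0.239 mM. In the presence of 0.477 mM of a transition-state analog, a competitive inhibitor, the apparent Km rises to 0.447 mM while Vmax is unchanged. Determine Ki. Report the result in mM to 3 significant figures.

0.548 mM

Competitive: Km,app = α·Km with α = 1 + [I]/Ki.
α = Km,app/Km = 0.447/0.239 = 1.870.
Ki = [I]/(α − 1) = 0.477/0.8703 = 0.548 mM.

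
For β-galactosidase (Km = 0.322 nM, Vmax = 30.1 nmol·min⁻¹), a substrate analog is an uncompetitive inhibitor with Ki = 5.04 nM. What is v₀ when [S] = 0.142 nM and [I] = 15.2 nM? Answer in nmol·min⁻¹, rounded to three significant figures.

α = 1 + [I]/Ki = 1 + 15.2/5.04 = 4.016.
For an uncompetitive inhibitor, both parameters are divided by α, giving Vmax/α and Km/α: Km,app = 0.0802 nM, Vmax,app = 7.50 nmol·min⁻¹.
v = Vmax,app·[S]/(Km,app + [S]) = 7.50 × 0.142/(0.0802 + 0.142) = 4.79 nmol·min⁻¹.

4.79 nmol·min⁻¹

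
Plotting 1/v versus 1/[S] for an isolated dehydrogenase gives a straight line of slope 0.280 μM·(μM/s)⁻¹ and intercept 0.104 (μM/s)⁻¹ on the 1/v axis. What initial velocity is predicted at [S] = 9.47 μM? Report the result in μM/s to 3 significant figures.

7.49 μM/s

The y-intercept is 1/Vmax, so Vmax = 1/0.104 = 9.62 μM/s.
The slope is Km/Vmax, so Km = 0.280 × 9.62 = 2.69 μM.
Then v = 9.62 × 9.47/(2.69 + 9.47) = 7.49 μM/s.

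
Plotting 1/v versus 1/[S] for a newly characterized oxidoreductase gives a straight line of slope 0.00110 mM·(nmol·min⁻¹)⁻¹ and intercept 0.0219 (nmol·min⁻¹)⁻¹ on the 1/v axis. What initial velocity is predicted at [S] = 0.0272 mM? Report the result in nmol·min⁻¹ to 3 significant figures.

The y-intercept is 1/Vmax, so Vmax = 1/0.0219 = 45.7 nmol·min⁻¹.
The slope is Km/Vmax, so Km = 0.00110 × 45.7 = 0.0502 mM.
Then v = 45.7 × 0.0272/(0.0502 + 0.0272) = 16.0 nmol·min⁻¹.

16.0 nmol·min⁻¹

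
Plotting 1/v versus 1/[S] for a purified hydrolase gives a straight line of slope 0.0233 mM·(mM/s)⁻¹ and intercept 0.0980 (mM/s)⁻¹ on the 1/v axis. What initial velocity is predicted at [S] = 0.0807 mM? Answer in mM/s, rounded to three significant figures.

2.59 mM/s

The y-intercept is 1/Vmax, so Vmax = 1/0.0980 = 10.2 mM/s.
The slope is Km/Vmax, so Km = 0.0233 × 10.2 = 0.238 mM.
Then v = 10.2 × 0.0807/(0.238 + 0.0807) = 2.59 mM/s.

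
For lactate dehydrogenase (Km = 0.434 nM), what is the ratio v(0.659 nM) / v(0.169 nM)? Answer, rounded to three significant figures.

2.15

The fractional saturations are [S]/(Km+[S]) = 0.169/0.6030 = 0.2803 and 0.659/1.093 = 0.6029.
v₂/v₁ is just their ratio: 0.6029/0.2803 = 2.15.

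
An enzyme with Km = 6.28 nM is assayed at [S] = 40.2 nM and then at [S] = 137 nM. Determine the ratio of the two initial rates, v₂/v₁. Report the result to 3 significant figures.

1.11

The fractional saturations are [S]/(Km+[S]) = 40.2/46.48 = 0.8649 and 137/143.3 = 0.9562.
v₂/v₁ is just their ratio: 0.9562/0.8649 = 1.11.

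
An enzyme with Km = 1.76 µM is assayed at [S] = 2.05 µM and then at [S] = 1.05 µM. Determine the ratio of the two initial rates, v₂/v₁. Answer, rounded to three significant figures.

0.694

Since Vmax cancels, v₂/v₁ = [S]₂(Km+[S]₁) / [S]₁(Km+[S]₂).
= 1.05×(1.76+2.05) / (2.05×(1.76+1.05)) = 4.000/5.760 = 0.694.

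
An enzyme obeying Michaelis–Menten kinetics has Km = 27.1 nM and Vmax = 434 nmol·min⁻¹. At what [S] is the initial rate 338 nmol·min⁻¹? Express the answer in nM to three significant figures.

Rearranging v = Vmax[S]/(Km+[S]) gives [S] = Km·v/(Vmax − v).
[S] = 27.1 × 338 / (434 − 338) = 9160/96.00 = 95.4 nM.

95.4 nM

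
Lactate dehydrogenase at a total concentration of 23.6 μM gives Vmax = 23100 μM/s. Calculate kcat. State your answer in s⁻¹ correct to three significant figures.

979 s⁻¹

kcat = Vmax/[E]total = 23100 μM/s / 23.6 μM = 979 s⁻¹.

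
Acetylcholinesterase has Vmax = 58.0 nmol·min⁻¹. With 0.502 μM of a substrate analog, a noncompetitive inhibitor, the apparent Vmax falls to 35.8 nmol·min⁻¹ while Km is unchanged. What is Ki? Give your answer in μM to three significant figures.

0.810 μM

Noncompetitive: Vmax,app = Vmax/α with α = 1 + [I]/Ki.
α = Vmax/Vmax,app = 58.0/35.8 = 1.620.
Since α = 1 + [I]/Ki, [I]/Ki = 1.620 − 1 = 0.6201 and Ki = 0.502/0.6201 = 0.810 μM.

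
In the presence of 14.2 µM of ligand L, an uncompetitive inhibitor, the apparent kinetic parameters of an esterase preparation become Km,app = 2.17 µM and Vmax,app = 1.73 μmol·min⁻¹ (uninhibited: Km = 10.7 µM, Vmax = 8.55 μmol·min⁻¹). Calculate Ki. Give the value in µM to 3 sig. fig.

Uncompetitive: Vmax,app = Vmax/α (and Km,app = Km/α) with α = 1 + [I]/Ki.
α = Vmax/Vmax,app = 8.55/1.73 = 4.942.
Since α = 1 + [I]/Ki, [I]/Ki = 4.942 − 1 = 3.942 and Ki = 14.2/3.942 = 3.60 µM.

3.60 µM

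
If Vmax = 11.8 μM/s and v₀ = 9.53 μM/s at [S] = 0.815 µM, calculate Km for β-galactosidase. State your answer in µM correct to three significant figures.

0.194 µM

From v = Vmax[S]/(Km+[S]), Km = [S](Vmax − v)/v.
Km = 0.815 × (11.8 − 9.53) / 9.53 = 1.850/9.53 = 0.194 µM.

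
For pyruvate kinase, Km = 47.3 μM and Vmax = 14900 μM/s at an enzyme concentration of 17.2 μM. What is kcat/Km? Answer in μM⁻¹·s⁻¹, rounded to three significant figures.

kcat = Vmax/[E]total = 14900/17.2 = 866 s⁻¹.
kcat/Km = 866/47.3 = 18.3 μM⁻¹·s⁻¹.

18.3 μM⁻¹·s⁻¹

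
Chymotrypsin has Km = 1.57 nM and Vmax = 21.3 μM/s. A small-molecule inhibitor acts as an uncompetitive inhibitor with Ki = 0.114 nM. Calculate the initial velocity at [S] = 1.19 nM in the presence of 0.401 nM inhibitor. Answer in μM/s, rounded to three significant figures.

α = 1 + [I]/Ki = 1 + 0.401/0.114 = 4.518.
For an uncompetitive inhibitor, both parameters are divided by α, giving Vmax/α and Km/α: Km,app = 0.348 nM, Vmax,app = 4.71 μM/s.
v = Vmax,app·[S]/(Km,app + [S]) = 4.71 × 1.19/(0.348 + 1.19) = 3.65 μM/s.

3.65 μM/s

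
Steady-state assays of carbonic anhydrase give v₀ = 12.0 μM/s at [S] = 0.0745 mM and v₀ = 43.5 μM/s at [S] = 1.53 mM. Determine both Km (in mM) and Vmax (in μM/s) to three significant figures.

From v = Vmax[S]/(Km+[S]), each point gives Vmax = v(Km+[S])/[S].
Equating: 12.0(Km+0.0745)/0.0745 = 43.5(Km+1.53)/1.53.
161.1·Km + 12.0 = 28.43·Km + 43.5, so (161.1 − 28.43)·Km = 43.5 − 12.0.
Km = 31.50/132.6 = 0.237 mM; then Vmax = 12.0(0.237+0.0745)/0.0745 = 50.3 μM/s.

Km = 0.237 mM; Vmax = 50.3 μM/s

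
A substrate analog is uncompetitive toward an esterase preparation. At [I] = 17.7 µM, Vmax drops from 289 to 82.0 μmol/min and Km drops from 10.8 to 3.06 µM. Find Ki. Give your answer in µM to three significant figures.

Uncompetitive: Vmax,app = Vmax/α (and Km,app = Km/α) with α = 1 + [I]/Ki.
α = Vmax/Vmax,app = 289/82.0 = 3.524.
Since α = 1 + [I]/Ki, [I]/Ki = 3.524 − 1 = 2.524 and Ki = 17.7/2.524 = 7.01 µM.

7.01 µM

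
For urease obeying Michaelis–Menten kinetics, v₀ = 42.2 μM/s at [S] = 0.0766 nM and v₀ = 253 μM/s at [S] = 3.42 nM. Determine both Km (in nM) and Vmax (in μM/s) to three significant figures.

In reciprocal form, 1/v = (Km/Vmax)·(1/[S]) + 1/Vmax. The two points give (1/[S], 1/v) = (13.05, 0.02370) and (0.2924, 0.003953).
Slope = (0.02370 − 0.003953)/(13.05 − 0.2924) = 0.001547; intercept = 0.02370 − 0.001547×13.05 = 0.003500.
Vmax = 1/intercept = 286 μM/s; Km = slope × Vmax = 0.001547 × 286 = 0.442 nM.

Km = 0.442 nM; Vmax = 286 μM/s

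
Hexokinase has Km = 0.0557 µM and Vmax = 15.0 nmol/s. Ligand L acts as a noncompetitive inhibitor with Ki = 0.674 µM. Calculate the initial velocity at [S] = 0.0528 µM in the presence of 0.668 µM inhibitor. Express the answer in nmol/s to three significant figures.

3.67 nmol/s

α = 1 + [I]/Ki = 1 + 0.668/0.674 = 1.991.
For a noncompetitive inhibitor, Vmax is reduced to Vmax/α while Km is unchanged: Km,app = 0.0557 µM, Vmax,app = 7.53 nmol/s.
v = Vmax,app·[S]/(Km,app + [S]) = 7.53 × 0.0528/(0.0557 + 0.0528) = 3.67 nmol/s.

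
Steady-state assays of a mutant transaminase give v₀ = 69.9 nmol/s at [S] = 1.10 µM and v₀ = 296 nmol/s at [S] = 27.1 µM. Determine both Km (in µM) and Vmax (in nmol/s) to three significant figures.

Km = 4.30 µM; Vmax = 343 nmol/s

From v = Vmax[S]/(Km+[S]), each point gives Vmax = v(Km+[S])/[S].
Equating: 69.9(Km+1.10)/1.10 = 296(Km+27.1)/27.1.
63.55·Km + 69.9 = 10.92·Km + 296, so (63.55 − 10.92)·Km = 296 − 69.9.
Km = 226.1/52.62 = 4.30 µM; then Vmax = 69.9(4.30+1.10)/1.10 = 343 nmol/s.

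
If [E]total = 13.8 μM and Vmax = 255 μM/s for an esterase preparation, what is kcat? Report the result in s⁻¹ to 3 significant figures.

kcat = Vmax/[E]total = 255 μM/s / 13.8 μM = 18.5 s⁻¹.

18.5 s⁻¹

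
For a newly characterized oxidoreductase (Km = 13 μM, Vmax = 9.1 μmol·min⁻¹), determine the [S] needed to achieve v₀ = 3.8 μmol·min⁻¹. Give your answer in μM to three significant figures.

9.32 μM

The required fractional saturation is v/Vmax = 3.8/9.1 = 0.4176.
Then [S]/(Km+[S]) = 0.4176 ⇒ [S] = 13 × 0.4176/(1 − 0.4176) = 9.32 μM.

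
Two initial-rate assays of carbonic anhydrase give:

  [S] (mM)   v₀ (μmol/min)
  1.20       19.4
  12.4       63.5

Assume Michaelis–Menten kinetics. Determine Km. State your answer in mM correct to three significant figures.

From v = Vmax[S]/(Km+[S]), each point gives Vmax = v(Km+[S])/[S].
Equating: 19.4(Km+1.20)/1.20 = 63.5(Km+12.4)/12.4.
16.17·Km + 19.4 = 5.121·Km + 63.5, so (16.17 − 5.121)·Km = 63.5 − 19.4.
Km = 44.10/11.05 = 3.99 mM; then Vmax = 19.4(3.99+1.20)/1.20 = 83.9 μmol/min.

3.99 mM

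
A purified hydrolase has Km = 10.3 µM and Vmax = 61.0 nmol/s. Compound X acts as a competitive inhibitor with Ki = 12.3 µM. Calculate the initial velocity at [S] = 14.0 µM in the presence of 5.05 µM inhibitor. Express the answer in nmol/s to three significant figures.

α = 1 + [I]/Ki = 1 + 5.05/12.3 = 1.411.
For a competitive inhibitor, Vmax is unchanged and the apparent Km becomes α·Km: Km,app = 14.5 µM, Vmax,app = 61.0 nmol/s.
v = Vmax,app·[S]/(Km,app + [S]) = 61.0 × 14.0/(14.5 + 14.0) = 29.9 nmol/s.

29.9 nmol/s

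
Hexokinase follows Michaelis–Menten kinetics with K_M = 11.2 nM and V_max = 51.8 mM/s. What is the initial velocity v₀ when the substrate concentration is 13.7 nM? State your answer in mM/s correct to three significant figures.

[S]/(Km+[S]) = 13.7/24.90 = 0.5502, the fractional saturation.
v = 0.5502 × Vmax = 0.5502 × 51.8 = 28.5 mM/s.

28.5 mM/s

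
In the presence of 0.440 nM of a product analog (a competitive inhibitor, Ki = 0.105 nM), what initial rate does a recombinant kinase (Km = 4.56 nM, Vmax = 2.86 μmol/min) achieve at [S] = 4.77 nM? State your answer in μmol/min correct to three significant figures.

0.480 μmol/min

With α = 1 + [I]/Ki = 1 + 0.440/0.105 = 5.190, the competitive rate law is v = Vmax[S] / (αKm + [S]).
v = 2.86×4.77 / (5.190×4.56 + 4.77) = 13.64/28.44 = 0.480 μmol/min.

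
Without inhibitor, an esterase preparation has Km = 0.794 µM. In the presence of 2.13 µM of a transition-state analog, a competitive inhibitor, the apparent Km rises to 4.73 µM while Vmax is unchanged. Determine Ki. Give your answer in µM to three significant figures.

0.430 µM

Competitive: Km,app = α·Km with α = 1 + [I]/Ki.
α = Km,app/Km = 4.73/0.794 = 5.957.
Ki = [I]/(α − 1) = 2.13/4.957 = 0.430 µM.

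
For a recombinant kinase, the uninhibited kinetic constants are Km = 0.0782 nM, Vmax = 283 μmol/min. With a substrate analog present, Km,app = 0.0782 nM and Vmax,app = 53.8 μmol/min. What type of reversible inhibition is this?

Vmax decreases (283 → 53.8 μmol/min) while Km is unchanged — pure noncompetitive inhibition.

noncompetitive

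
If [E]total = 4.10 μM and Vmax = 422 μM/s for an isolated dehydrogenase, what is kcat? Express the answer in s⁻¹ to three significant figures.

kcat = Vmax/[E]total = 422 μM/s / 4.10 μM = 103 s⁻¹.

103 s⁻¹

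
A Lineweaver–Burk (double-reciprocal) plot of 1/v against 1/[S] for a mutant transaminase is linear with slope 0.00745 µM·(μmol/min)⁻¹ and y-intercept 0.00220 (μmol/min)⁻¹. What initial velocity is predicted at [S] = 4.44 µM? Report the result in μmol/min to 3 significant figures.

258 μmol/min

The y-intercept is 1/Vmax, so Vmax = 1/0.00220 = 455 μmol/min.
The slope is Km/Vmax, so Km = 0.00745 × 455 = 3.39 µM.
Then v = 455 × 4.44/(3.39 + 4.44) = 258 μmol/min.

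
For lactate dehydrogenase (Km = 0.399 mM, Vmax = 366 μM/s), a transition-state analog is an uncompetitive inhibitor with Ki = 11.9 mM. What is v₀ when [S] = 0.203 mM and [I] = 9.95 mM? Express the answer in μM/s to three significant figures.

96.3 μM/s

With α = 1 + [I]/Ki = 1 + 9.95/11.9 = 1.836, the uncompetitive rate law is v = (Vmax/α)·[S] / (Km/α + [S]).
v = (366/1.836)×0.203 / (0.399/1.836 + 0.203) = 40.46/0.4203 = 96.3 μM/s.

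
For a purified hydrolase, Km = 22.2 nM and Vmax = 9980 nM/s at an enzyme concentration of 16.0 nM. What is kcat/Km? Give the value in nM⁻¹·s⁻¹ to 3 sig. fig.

28.1 nM⁻¹·s⁻¹

kcat = Vmax/[E]total = 9980/16.0 = 624 s⁻¹.
kcat/Km = 624/22.2 = 28.1 nM⁻¹·s⁻¹.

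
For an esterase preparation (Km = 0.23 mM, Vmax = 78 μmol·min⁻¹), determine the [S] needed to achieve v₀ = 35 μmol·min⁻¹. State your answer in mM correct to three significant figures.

The required fractional saturation is v/Vmax = 35/78 = 0.4487.
Then [S]/(Km+[S]) = 0.4487 ⇒ [S] = 0.23 × 0.4487/(1 − 0.4487) = 0.187 mM.

0.187 mM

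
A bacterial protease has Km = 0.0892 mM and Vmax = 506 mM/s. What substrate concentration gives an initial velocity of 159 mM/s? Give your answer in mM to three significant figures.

0.0409 mM

Rearranging v = Vmax[S]/(Km+[S]) gives [S] = Km·v/(Vmax − v).
[S] = 0.0892 × 159 / (506 − 159) = 14.18/347.0 = 0.0409 mM.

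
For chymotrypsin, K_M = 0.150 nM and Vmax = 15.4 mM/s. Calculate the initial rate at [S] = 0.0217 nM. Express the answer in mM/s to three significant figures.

1.95 mM/s

[S]/(Km+[S]) = 0.0217/0.1717 = 0.1264, the fractional saturation.
v = 0.1264 × Vmax = 0.1264 × 15.4 = 1.95 mM/s.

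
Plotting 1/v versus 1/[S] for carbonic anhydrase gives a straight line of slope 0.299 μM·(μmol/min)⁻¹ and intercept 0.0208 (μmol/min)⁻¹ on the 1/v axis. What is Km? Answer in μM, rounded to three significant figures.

14.4 μM

y-intercept = 1/Vmax ⇒ Vmax = 48.1 μmol/min; slope = Km/Vmax ⇒ Km = slope × Vmax.
Km = 0.299 × 48.1 = 14.4 μM.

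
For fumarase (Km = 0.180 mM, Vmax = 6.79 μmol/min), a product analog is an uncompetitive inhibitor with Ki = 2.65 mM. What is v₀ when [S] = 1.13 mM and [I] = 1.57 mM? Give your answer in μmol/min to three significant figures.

With α = 1 + [I]/Ki = 1 + 1.57/2.65 = 1.592, the uncompetitive rate law is v = (Vmax/α)·[S] / (Km/α + [S]).
v = (6.79/1.592)×1.13 / (0.180/1.592 + 1.13) = 4.818/1.243 = 3.88 μmol/min.

3.88 μmol/min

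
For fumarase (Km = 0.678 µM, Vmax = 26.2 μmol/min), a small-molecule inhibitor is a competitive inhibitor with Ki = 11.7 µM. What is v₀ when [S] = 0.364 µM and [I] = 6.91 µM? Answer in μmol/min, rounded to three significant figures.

α = 1 + [I]/Ki = 1 + 6.91/11.7 = 1.591.
For a competitive inhibitor, Vmax is unchanged and the apparent Km becomes α·Km: Km,app = 1.08 µM, Vmax,app = 26.2 μmol/min.
v = Vmax,app·[S]/(Km,app + [S]) = 26.2 × 0.364/(1.08 + 0.364) = 6.61 μmol/min.

6.61 μmol/min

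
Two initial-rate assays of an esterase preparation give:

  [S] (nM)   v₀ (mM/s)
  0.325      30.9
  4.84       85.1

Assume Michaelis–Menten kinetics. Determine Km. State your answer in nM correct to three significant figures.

In reciprocal form, 1/v = (Km/Vmax)·(1/[S]) + 1/Vmax. The two points give (1/[S], 1/v) = (3.077, 0.03236) and (0.2066, 0.01175).
Slope = (0.03236 − 0.01175)/(3.077 − 0.2066) = 0.007181; intercept = 0.03236 − 0.007181×3.077 = 0.01027.
Vmax = 1/intercept = 97.4 mM/s; Km = slope × Vmax = 0.007181 × 97.4 = 0.699 nM.

0.699 nM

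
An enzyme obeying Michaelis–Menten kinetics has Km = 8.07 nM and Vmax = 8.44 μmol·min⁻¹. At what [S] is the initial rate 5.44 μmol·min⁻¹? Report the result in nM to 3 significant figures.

The required fractional saturation is v/Vmax = 5.44/8.44 = 0.6445.
Then [S]/(Km+[S]) = 0.6445 ⇒ [S] = 8.07 × 0.6445/(1 − 0.6445) = 14.6 nM.

14.6 nM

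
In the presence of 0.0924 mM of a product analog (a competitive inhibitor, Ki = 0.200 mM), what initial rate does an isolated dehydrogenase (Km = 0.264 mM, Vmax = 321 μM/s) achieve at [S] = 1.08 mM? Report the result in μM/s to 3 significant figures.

236 μM/s

α = 1 + [I]/Ki = 1 + 0.0924/0.200 = 1.462.
For a competitive inhibitor, Vmax is unchanged and the apparent Km becomes α·Km: Km,app = 0.386 mM, Vmax,app = 321 μM/s.
v = Vmax,app·[S]/(Km,app + [S]) = 321 × 1.08/(0.386 + 1.08) = 236 μM/s.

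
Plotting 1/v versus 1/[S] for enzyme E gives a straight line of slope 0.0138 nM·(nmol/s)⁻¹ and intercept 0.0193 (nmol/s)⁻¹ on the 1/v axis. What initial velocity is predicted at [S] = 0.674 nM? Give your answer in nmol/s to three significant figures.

The y-intercept is 1/Vmax, so Vmax = 1/0.0193 = 51.8 nmol/s.
The slope is Km/Vmax, so Km = 0.0138 × 51.8 = 0.715 nM.
Then v = 51.8 × 0.674/(0.715 + 0.674) = 25.1 nmol/s.

25.1 nmol/s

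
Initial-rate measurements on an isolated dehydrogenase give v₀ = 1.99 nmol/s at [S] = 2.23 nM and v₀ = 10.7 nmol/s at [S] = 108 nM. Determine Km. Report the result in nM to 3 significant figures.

11.0 nM

From v = Vmax[S]/(Km+[S]), each point gives Vmax = v(Km+[S])/[S].
Equating: 1.99(Km+2.23)/2.23 = 10.7(Km+108)/108.
0.8924·Km + 1.99 = 0.09907·Km + 10.7, so (0.8924 − 0.09907)·Km = 10.7 − 1.99.
Km = 8.710/0.7933 = 11.0 nM; then Vmax = 1.99(11.0+2.23)/2.23 = 11.8 nmol/s.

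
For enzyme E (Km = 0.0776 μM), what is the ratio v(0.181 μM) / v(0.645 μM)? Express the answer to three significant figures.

The fractional saturations are [S]/(Km+[S]) = 0.645/0.7226 = 0.8926 and 0.181/0.2586 = 0.6999.
v₂/v₁ is just their ratio: 0.6999/0.8926 = 0.784.

0.784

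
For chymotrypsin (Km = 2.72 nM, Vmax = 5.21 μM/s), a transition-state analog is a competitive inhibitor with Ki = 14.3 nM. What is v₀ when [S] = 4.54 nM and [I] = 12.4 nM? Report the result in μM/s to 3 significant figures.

2.46 μM/s

α = 1 + [I]/Ki = 1 + 12.4/14.3 = 1.867.
For a competitive inhibitor, Vmax is unchanged and the apparent Km becomes α·Km: Km,app = 5.08 nM, Vmax,app = 5.21 μM/s.
v = Vmax,app·[S]/(Km,app + [S]) = 5.21 × 4.54/(5.08 + 4.54) = 2.46 μM/s.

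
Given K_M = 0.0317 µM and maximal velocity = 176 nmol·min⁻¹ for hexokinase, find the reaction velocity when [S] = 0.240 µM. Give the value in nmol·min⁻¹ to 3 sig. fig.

155 nmol·min⁻¹

[S]/(Km+[S]) = 0.240/0.2717 = 0.8833, the fractional saturation.
v = 0.8833 × Vmax = 0.8833 × 176 = 155 nmol·min⁻¹.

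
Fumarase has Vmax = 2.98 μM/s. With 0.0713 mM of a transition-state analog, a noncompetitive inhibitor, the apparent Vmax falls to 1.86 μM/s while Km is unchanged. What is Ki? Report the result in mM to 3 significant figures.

0.118 mM

Noncompetitive: Vmax,app = Vmax/α with α = 1 + [I]/Ki.
α = Vmax/Vmax,app = 2.98/1.86 = 1.602.
Ki = [I]/(α − 1) = 0.0713/0.6022 = 0.118 mM.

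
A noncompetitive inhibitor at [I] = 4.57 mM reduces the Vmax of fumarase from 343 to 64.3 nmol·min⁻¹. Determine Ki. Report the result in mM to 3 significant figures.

Noncompetitive: Vmax,app = Vmax/α with α = 1 + [I]/Ki.
α = Vmax/Vmax,app = 343/64.3 = 5.334.
Since α = 1 + [I]/Ki, [I]/Ki = 5.334 − 1 = 4.334 and Ki = 4.57/4.334 = 1.05 mM.

1.05 mM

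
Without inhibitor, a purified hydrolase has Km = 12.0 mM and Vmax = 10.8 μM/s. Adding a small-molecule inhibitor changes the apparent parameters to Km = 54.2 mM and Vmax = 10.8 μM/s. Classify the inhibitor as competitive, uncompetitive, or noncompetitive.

competitive

Km increases (12.0 → 54.2 mM) while Vmax is unchanged — the hallmark of competitive inhibition.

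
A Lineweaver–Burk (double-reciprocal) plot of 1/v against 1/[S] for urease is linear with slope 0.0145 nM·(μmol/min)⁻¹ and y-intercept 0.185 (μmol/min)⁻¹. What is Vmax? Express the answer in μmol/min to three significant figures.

5.41 μmol/min

The y-intercept of a Lineweaver–Burk plot equals 1/Vmax, so Vmax = 1/0.185 = 5.41 μmol/min.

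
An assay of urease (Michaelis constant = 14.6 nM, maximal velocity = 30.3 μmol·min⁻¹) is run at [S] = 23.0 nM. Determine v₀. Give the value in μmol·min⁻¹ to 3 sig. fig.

18.5 μmol·min⁻¹

v = Vmax·[S]/(Km + [S]) = 30.3 × 23.0 / (14.6 + 23.0)
  = 696.9 / 37.60 = 18.5 μmol·min⁻¹.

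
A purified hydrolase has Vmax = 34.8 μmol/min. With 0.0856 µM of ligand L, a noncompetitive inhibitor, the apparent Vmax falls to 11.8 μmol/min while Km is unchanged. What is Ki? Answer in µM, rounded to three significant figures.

Noncompetitive: Vmax,app = Vmax/α with α = 1 + [I]/Ki.
α = Vmax/Vmax,app = 34.8/11.8 = 2.949.
Since α = 1 + [I]/Ki, [I]/Ki = 2.949 − 1 = 1.949 and Ki = 0.0856/1.949 = 0.0439 µM.

0.0439 µM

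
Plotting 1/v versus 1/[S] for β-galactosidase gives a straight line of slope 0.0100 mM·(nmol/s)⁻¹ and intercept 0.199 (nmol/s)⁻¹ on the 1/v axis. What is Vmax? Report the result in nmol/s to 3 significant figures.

The y-intercept of a Lineweaver–Burk plot equals 1/Vmax, so Vmax = 1/0.199 = 5.03 nmol/s.

5.03 nmol/s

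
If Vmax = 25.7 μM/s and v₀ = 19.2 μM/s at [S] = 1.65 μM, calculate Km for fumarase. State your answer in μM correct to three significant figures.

From v = Vmax[S]/(Km+[S]), Km = [S](Vmax − v)/v.
Km = 1.65 × (25.7 − 19.2) / 19.2 = 10.72/19.2 = 0.559 μM.

0.559 μM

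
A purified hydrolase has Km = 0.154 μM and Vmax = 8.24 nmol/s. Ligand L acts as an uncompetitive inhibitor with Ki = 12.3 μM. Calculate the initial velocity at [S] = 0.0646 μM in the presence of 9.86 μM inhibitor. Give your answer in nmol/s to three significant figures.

With α = 1 + [I]/Ki = 1 + 9.86/12.3 = 1.802, the uncompetitive rate law is v = (Vmax/α)·[S] / (Km/α + [S]).
v = (8.24/1.802)×0.0646 / (0.154/1.802 + 0.0646) = 0.2955/0.1501 = 1.97 nmol/s.

1.97 nmol/s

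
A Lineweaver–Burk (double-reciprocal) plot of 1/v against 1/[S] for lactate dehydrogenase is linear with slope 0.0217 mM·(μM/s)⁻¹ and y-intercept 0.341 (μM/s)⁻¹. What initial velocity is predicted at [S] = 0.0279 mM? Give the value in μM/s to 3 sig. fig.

0.894 μM/s

The y-intercept is 1/Vmax, so Vmax = 1/0.341 = 2.93 μM/s.
The slope is Km/Vmax, so Km = 0.0217 × 2.93 = 0.0636 mM.
Then v = 2.93 × 0.0279/(0.0636 + 0.0279) = 0.894 μM/s.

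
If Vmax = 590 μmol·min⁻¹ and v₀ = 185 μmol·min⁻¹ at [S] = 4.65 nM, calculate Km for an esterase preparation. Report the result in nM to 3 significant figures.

10.2 nM

v/Vmax = 185/590 = 0.3136 = [S]/(Km+[S]).
So Km + [S] = [S]/0.3136 = 14.83 nM, giving Km = 14.83 − 4.65 = 10.2 nM.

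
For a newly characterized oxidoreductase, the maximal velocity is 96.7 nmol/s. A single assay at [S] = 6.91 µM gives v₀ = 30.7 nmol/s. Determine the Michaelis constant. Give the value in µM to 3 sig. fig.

v/Vmax = 30.7/96.7 = 0.3175 = [S]/(Km+[S]).
So Km + [S] = [S]/0.3175 = 21.77 µM, giving Km = 21.77 − 6.91 = 14.9 µM.

14.9 µM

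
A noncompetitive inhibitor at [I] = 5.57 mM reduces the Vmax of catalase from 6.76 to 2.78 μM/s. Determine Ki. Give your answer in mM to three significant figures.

3.89 mM

Noncompetitive: Vmax,app = Vmax/α with α = 1 + [I]/Ki.
α = Vmax/Vmax,app = 6.76/2.78 = 2.432.
Since α = 1 + [I]/Ki, [I]/Ki = 2.432 − 1 = 1.432 and Ki = 5.57/1.432 = 3.89 mM.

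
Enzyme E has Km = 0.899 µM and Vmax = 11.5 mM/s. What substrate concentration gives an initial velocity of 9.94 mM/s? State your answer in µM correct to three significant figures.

Rearranging v = Vmax[S]/(Km+[S]) gives [S] = Km·v/(Vmax − v).
[S] = 0.899 × 9.94 / (11.5 − 9.94) = 8.936/1.560 = 5.73 µM.

5.73 µM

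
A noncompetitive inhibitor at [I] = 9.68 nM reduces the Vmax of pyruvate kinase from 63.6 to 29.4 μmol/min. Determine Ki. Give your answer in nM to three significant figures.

8.32 nM

Noncompetitive: Vmax,app = Vmax/α with α = 1 + [I]/Ki.
α = Vmax/Vmax,app = 63.6/29.4 = 2.163.
Ki = [I]/(α − 1) = 9.68/1.163 = 8.32 nM.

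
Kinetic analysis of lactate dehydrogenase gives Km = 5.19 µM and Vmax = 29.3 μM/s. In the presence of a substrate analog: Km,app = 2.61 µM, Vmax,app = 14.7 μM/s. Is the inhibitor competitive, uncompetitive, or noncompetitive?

uncompetitive

Both Km and Vmax decrease by the same factor (~1.99-fold) — characteristic of uncompetitive inhibition.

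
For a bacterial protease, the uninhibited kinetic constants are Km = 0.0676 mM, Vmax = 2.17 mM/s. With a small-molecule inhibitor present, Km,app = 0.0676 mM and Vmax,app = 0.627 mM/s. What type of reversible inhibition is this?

Vmax decreases (2.17 → 0.627 mM/s) while Km is unchanged — pure noncompetitive inhibition.

noncompetitive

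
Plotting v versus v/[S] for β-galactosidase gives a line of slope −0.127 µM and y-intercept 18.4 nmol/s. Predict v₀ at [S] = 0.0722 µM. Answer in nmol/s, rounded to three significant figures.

6.67 nmol/s

In the Eadie–Hofstee form v = Vmax − Km·(v/[S]), the slope is −Km and the intercept is Vmax, so Km = 0.127 µM and Vmax = 18.4 nmol/s.
v = 18.4 × 0.0722/(0.127 + 0.0722) = 6.67 nmol/s.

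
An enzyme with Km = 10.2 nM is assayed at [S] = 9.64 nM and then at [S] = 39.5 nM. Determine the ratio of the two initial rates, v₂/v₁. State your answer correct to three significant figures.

1.64

The fractional saturations are [S]/(Km+[S]) = 9.64/19.84 = 0.4859 and 39.5/49.70 = 0.7948.
v₂/v₁ is just their ratio: 0.7948/0.4859 = 1.64.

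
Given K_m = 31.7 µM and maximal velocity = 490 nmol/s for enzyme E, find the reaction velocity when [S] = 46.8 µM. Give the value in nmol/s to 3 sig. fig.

[S]/(Km+[S]) = 46.8/78.50 = 0.5962, the fractional saturation.
v = 0.5962 × Vmax = 0.5962 × 490 = 292 nmol/s.

292 nmol/s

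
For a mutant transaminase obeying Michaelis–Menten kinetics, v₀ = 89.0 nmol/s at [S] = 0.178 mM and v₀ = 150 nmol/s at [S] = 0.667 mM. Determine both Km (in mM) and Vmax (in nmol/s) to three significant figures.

Km = 0.222 mM; Vmax = 200 nmol/s

In reciprocal form, 1/v = (Km/Vmax)·(1/[S]) + 1/Vmax. The two points give (1/[S], 1/v) = (5.618, 0.01124) and (1.499, 0.006667).
Slope = (0.01124 − 0.006667)/(5.618 − 1.499) = 0.001109; intercept = 0.01124 − 0.001109×5.618 = 0.005003.
Vmax = 1/intercept = 200 nmol/s; Km = slope × Vmax = 0.001109 × 200 = 0.222 mM.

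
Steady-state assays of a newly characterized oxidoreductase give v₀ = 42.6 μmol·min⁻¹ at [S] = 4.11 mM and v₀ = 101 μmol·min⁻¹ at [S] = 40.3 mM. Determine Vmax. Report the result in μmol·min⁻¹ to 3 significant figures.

In reciprocal form, 1/v = (Km/Vmax)·(1/[S]) + 1/Vmax. The two points give (1/[S], 1/v) = (0.2433, 0.02347) and (0.02481, 0.009901).
Slope = (0.02347 − 0.009901)/(0.2433 − 0.02481) = 0.06212; intercept = 0.02347 − 0.06212×0.2433 = 0.008360.
Vmax = 1/intercept = 120 μmol·min⁻¹; Km = slope × Vmax = 0.06212 × 120 = 7.43 mM.

120 μmol·min⁻¹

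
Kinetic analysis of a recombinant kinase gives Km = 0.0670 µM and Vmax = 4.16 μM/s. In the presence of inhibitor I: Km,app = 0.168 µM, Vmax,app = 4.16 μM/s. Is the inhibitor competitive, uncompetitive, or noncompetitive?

competitive

Km increases (0.0670 → 0.168 µM) while Vmax is unchanged — the hallmark of competitive inhibition.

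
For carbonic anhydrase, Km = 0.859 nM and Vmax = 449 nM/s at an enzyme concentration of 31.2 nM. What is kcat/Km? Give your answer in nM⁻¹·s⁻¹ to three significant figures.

16.8 nM⁻¹·s⁻¹

kcat = Vmax/[E]total = 449/31.2 = 14.4 s⁻¹.
kcat/Km = 14.4/0.859 = 16.8 nM⁻¹·s⁻¹.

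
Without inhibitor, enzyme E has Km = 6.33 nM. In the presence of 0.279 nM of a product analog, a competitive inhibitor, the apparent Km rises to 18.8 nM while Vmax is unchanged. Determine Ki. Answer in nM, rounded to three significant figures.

0.142 nM

Competitive: Km,app = α·Km with α = 1 + [I]/Ki.
α = Km,app/Km = 18.8/6.33 = 2.970.
Since α = 1 + [I]/Ki, [I]/Ki = 2.970 − 1 = 1.970 and Ki = 0.279/1.970 = 0.142 nM.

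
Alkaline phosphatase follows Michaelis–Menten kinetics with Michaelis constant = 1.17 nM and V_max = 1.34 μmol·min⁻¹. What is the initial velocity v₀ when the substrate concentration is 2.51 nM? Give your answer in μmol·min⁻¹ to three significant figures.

[S]/(Km+[S]) = 2.51/3.680 = 0.6821, the fractional saturation.
v = 0.6821 × Vmax = 0.6821 × 1.34 = 0.914 μmol·min⁻¹.

0.914 μmol·min⁻¹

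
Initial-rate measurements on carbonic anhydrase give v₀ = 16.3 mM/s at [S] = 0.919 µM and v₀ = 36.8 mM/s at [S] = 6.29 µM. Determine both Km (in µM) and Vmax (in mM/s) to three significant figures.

Km = 1.72 µM; Vmax = 46.9 mM/s

From v = Vmax[S]/(Km+[S]), each point gives Vmax = v(Km+[S])/[S].
Equating: 16.3(Km+0.919)/0.919 = 36.8(Km+6.29)/6.29.
17.74·Km + 16.3 = 5.851·Km + 36.8, so (17.74 − 5.851)·Km = 36.8 − 16.3.
Km = 20.50/11.89 = 1.72 µM; then Vmax = 16.3(1.72+0.919)/0.919 = 46.9 mM/s.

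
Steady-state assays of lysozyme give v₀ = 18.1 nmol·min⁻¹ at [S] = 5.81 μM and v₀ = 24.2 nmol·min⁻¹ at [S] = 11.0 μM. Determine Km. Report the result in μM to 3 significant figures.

6.66 μM

In reciprocal form, 1/v = (Km/Vmax)·(1/[S]) + 1/Vmax. The two points give (1/[S], 1/v) = (0.1721, 0.05525) and (0.09091, 0.04132).
Slope = (0.05525 − 0.04132)/(0.1721 − 0.09091) = 0.1715; intercept = 0.05525 − 0.1715×0.1721 = 0.02573.
Vmax = 1/intercept = 38.9 nmol·min⁻¹; Km = slope × Vmax = 0.1715 × 38.9 = 6.66 μM.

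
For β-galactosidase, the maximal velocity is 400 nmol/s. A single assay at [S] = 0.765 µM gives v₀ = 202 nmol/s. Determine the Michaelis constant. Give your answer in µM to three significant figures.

0.750 µM

v/Vmax = 202/400 = 0.5050 = [S]/(Km+[S]).
So Km + [S] = [S]/0.5050 = 1.515 µM, giving Km = 1.515 − 0.765 = 0.750 µM.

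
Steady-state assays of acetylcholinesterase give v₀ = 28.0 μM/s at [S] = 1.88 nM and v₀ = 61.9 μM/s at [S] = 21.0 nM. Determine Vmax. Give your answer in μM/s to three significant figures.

70.3 μM/s

In reciprocal form, 1/v = (Km/Vmax)·(1/[S]) + 1/Vmax. The two points give (1/[S], 1/v) = (0.5319, 0.03571) and (0.04762, 0.01616).
Slope = (0.03571 − 0.01616)/(0.5319 − 0.04762) = 0.04039; intercept = 0.03571 − 0.04039×0.5319 = 0.01423.
Vmax = 1/intercept = 70.3 μM/s; Km = slope × Vmax = 0.04039 × 70.3 = 2.84 nM.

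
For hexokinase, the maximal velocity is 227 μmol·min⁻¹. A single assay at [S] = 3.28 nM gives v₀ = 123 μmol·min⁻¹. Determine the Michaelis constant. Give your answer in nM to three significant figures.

v/Vmax = 123/227 = 0.5419 = [S]/(Km+[S]).
So Km + [S] = [S]/0.5419 = 6.053 nM, giving Km = 6.053 − 3.28 = 2.77 nM.

2.77 nM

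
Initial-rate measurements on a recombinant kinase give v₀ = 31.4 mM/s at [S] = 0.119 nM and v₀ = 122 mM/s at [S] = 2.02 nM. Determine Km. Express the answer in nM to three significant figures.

From v = Vmax[S]/(Km+[S]), each point gives Vmax = v(Km+[S])/[S].
Equating: 31.4(Km+0.119)/0.119 = 122(Km+2.02)/2.02.
263.9·Km + 31.4 = 60.40·Km + 122, so (263.9 − 60.40)·Km = 122 − 31.4.
Km = 90.60/203.5 = 0.445 nM; then Vmax = 31.4(0.445+0.119)/0.119 = 149 mM/s.

0.445 nM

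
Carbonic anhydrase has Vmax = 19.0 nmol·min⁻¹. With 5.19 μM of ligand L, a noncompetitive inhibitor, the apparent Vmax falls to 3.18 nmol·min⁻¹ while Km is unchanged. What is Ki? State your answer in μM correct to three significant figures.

Noncompetitive: Vmax,app = Vmax/α with α = 1 + [I]/Ki.
α = Vmax/Vmax,app = 19.0/3.18 = 5.975.
Ki = [I]/(α − 1) = 5.19/4.975 = 1.04 μM.

1.04 μM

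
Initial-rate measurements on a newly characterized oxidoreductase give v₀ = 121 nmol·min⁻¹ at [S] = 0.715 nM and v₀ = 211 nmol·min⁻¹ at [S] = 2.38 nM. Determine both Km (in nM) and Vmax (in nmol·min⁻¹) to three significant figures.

From v = Vmax[S]/(Km+[S]), each point gives Vmax = v(Km+[S])/[S].
Equating: 121(Km+0.715)/0.715 = 211(Km+2.38)/2.38.
169.2·Km + 121 = 88.66·Km + 211, so (169.2 − 88.66)·Km = 211 − 121.
Km = 90.00/80.58 = 1.12 nM; then Vmax = 121(1.12+0.715)/0.715 = 310 nmol·min⁻¹.

Km = 1.12 nM; Vmax = 310 nmol·min⁻¹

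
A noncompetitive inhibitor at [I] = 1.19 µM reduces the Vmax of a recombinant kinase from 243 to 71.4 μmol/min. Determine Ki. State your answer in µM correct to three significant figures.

Noncompetitive: Vmax,app = Vmax/α with α = 1 + [I]/Ki.
α = Vmax/Vmax,app = 243/71.4 = 3.403.
Ki = [I]/(α − 1) = 1.19/2.403 = 0.495 µM.

0.495 µM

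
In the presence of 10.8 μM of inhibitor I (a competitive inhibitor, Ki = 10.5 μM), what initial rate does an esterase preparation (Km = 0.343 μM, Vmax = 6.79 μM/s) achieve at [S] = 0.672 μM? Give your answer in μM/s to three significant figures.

With α = 1 + [I]/Ki = 1 + 10.8/10.5 = 2.029, the competitive rate law is v = Vmax[S] / (αKm + [S]).
v = 6.79×0.672 / (2.029×0.343 + 0.672) = 4.563/1.368 = 3.34 μM/s.

3.34 μM/s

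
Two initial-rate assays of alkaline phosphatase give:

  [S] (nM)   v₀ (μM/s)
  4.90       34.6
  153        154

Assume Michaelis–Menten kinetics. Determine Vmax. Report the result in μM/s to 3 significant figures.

In reciprocal form, 1/v = (Km/Vmax)·(1/[S]) + 1/Vmax. The two points give (1/[S], 1/v) = (0.2041, 0.02890) and (0.006536, 0.006494).
Slope = (0.02890 − 0.006494)/(0.2041 − 0.006536) = 0.1134; intercept = 0.02890 − 0.1134×0.2041 = 0.005752.
Vmax = 1/intercept = 174 μM/s; Km = slope × Vmax = 0.1134 × 174 = 19.7 nM.

174 μM/s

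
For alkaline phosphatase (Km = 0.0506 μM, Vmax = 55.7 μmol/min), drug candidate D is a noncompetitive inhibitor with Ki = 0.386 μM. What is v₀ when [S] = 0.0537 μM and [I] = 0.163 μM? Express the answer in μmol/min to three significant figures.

With α = 1 + [I]/Ki = 1 + 0.163/0.386 = 1.422, the noncompetitive rate law is v = (Vmax/α)·[S] / (Km + [S]).
v = (55.7/1.422)×0.0537 / (0.0506 + 0.0537) = 2.103/0.1043 = 20.2 μmol/min.

20.2 μmol/min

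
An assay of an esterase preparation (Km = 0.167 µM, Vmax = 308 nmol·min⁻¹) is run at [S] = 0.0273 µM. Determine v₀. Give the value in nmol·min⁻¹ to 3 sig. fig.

v = Vmax·[S]/(Km + [S]) = 308 × 0.0273 / (0.167 + 0.0273)
  = 8.408 / 0.1943 = 43.3 nmol·min⁻¹.

43.3 nmol·min⁻¹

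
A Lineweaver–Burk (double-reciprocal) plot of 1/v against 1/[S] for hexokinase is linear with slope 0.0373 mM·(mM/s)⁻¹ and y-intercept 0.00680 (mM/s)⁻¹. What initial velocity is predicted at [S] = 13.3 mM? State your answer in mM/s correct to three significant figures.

The y-intercept is 1/Vmax, so Vmax = 1/0.00680 = 147 mM/s.
The slope is Km/Vmax, so Km = 0.0373 × 147 = 5.49 mM.
Then v = 147 × 13.3/(5.49 + 13.3) = 104 mM/s.

104 mM/s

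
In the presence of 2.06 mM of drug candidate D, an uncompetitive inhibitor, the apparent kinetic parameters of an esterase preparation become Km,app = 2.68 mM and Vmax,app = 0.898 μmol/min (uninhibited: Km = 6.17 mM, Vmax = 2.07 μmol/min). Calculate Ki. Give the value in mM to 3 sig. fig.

Uncompetitive: Vmax,app = Vmax/α (and Km,app = Km/α) with α = 1 + [I]/Ki.
α = Vmax/Vmax,app = 2.07/0.898 = 2.305.
Ki = [I]/(α − 1) = 2.06/1.305 = 1.58 mM.

1.58 mM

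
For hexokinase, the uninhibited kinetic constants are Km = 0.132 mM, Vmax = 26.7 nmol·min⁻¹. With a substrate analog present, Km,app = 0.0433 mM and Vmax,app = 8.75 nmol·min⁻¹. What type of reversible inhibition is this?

Both Km and Vmax decrease by the same factor (~3.05-fold) — characteristic of uncompetitive inhibition.

uncompetitive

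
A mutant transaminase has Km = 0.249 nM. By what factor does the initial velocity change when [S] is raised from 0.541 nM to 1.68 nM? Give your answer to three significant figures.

The fractional saturations are [S]/(Km+[S]) = 0.541/0.7900 = 0.6848 and 1.68/1.929 = 0.8709.
v₂/v₁ is just their ratio: 0.8709/0.6848 = 1.27.

1.27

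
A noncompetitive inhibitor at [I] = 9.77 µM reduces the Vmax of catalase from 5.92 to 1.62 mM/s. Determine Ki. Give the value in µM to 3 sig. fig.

Noncompetitive: Vmax,app = Vmax/α with α = 1 + [I]/Ki.
α = Vmax/Vmax,app = 5.92/1.62 = 3.654.
Ki = [I]/(α − 1) = 9.77/2.654 = 3.68 µM.

3.68 µM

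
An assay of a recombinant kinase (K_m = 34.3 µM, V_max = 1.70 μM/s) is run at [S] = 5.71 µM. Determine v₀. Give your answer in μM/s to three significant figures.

0.243 μM/s

[S]/(Km+[S]) = 5.71/40.01 = 0.1427, the fractional saturation.
v = 0.1427 × Vmax = 0.1427 × 1.70 = 0.243 μM/s.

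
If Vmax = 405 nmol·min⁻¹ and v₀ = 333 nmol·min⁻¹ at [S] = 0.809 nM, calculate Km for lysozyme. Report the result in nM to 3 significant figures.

0.175 nM

v/Vmax = 333/405 = 0.8222 = [S]/(Km+[S]).
So Km + [S] = [S]/0.8222 = 0.9839 nM, giving Km = 0.9839 − 0.809 = 0.175 nM.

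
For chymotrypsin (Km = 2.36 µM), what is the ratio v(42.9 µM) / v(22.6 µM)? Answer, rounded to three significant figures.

Since Vmax cancels, v₂/v₁ = [S]₂(Km+[S]₁) / [S]₁(Km+[S]₂).
= 42.9×(2.36+22.6) / (22.6×(2.36+42.9)) = 1071/1023 = 1.05.

1.05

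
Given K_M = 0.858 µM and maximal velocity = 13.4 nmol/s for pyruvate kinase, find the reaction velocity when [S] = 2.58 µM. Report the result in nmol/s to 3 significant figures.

[S]/(Km+[S]) = 2.58/3.438 = 0.7504, the fractional saturation.
v = 0.7504 × Vmax = 0.7504 × 13.4 = 10.1 nmol/s.

10.1 nmol/s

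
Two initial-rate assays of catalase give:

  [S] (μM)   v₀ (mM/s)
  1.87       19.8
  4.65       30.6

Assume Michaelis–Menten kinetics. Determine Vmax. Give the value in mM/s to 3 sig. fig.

From v = Vmax[S]/(Km+[S]), each point gives Vmax = v(Km+[S])/[S].
Equating: 19.8(Km+1.87)/1.87 = 30.6(Km+4.65)/4.65.
10.59·Km + 19.8 = 6.581·Km + 30.6, so (10.59 − 6.581)·Km = 30.6 − 19.8.
Km = 10.80/4.008 = 2.69 μM; then Vmax = 19.8(2.69+1.87)/1.87 = 48.3 mM/s.

48.3 mM/s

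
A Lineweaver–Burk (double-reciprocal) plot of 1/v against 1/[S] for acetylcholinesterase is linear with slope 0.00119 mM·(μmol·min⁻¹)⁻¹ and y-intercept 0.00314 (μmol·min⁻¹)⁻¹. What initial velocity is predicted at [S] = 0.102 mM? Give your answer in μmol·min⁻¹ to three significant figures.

67.5 μmol·min⁻¹

The y-intercept is 1/Vmax, so Vmax = 1/0.00314 = 318 μmol·min⁻¹.
The slope is Km/Vmax, so Km = 0.00119 × 318 = 0.379 mM.
Then v = 318 × 0.102/(0.379 + 0.102) = 67.5 μmol·min⁻¹.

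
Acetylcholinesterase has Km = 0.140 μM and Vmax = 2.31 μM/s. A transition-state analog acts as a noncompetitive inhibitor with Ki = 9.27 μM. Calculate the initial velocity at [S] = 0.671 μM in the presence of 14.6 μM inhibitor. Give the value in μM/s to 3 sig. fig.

0.742 μM/s

α = 1 + [I]/Ki = 1 + 14.6/9.27 = 2.575.
For a noncompetitive inhibitor, Vmax is reduced to Vmax/α while Km is unchanged: Km,app = 0.140 μM, Vmax,app = 0.897 μM/s.
v = Vmax,app·[S]/(Km,app + [S]) = 0.897 × 0.671/(0.140 + 0.671) = 0.742 μM/s.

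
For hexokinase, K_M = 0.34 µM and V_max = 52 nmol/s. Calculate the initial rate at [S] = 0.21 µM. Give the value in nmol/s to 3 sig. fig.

v = Vmax·[S]/(Km + [S]) = 52 × 0.21 / (0.34 + 0.21)
  = 10.92 / 0.5500 = 19.9 nmol/s.

19.9 nmol/s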